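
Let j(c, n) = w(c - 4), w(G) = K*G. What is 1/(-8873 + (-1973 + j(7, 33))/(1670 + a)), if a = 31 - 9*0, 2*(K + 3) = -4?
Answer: -243/2156423 ≈ -0.00011269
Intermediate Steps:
K = -5 (K = -3 + (½)*(-4) = -3 - 2 = -5)
a = 31 (a = 31 + 0 = 31)
w(G) = -5*G
j(c, n) = 20 - 5*c (j(c, n) = -5*(c - 4) = -5*(-4 + c) = 20 - 5*c)
1/(-8873 + (-1973 + j(7, 33))/(1670 + a)) = 1/(-8873 + (-1973 + (20 - 5*7))/(1670 + 31)) = 1/(-8873 + (-1973 + (20 - 35))/1701) = 1/(-8873 + (-1973 - 15)*(1/1701)) = 1/(-8873 - 1988*1/1701) = 1/(-8873 - 284/243) = 1/(-2156423/243) = -243/2156423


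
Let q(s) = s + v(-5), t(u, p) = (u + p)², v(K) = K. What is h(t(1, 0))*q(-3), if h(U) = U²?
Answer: -8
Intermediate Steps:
t(u, p) = (p + u)²
q(s) = -5 + s (q(s) = s - 5 = -5 + s)
h(t(1, 0))*q(-3) = ((0 + 1)²)²*(-5 - 3) = (1²)²*(-8) = 1²*(-8) = 1*(-8) = -8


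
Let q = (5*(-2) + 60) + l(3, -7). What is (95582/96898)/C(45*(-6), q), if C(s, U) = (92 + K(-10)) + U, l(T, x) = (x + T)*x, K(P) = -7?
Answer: 47791/7897187 ≈ 0.0060516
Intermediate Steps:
l(T, x) = x*(T + x) (l(T, x) = (T + x)*x = x*(T + x))
q = 78 (q = (5*(-2) + 60) - 7*(3 - 7) = (-10 + 60) - 7*(-4) = 50 + 28 = 78)
C(s, U) = 85 + U (C(s, U) = (92 - 7) + U = 85 + U)
(95582/96898)/C(45*(-6), q) = (95582/96898)/(85 + 78) = (95582*(1/96898))/163 = (47791/48449)*(1/163) = 47791/7897187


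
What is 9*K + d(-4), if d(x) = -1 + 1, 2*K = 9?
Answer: 81/2 ≈ 40.500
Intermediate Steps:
K = 9/2 (K = (½)*9 = 9/2 ≈ 4.5000)
d(x) = 0
9*K + d(-4) = 9*(9/2) + 0 = 81/2 + 0 = 81/2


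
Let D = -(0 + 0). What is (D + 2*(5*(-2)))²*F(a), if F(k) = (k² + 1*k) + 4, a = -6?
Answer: 13600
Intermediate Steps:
F(k) = 4 + k + k² (F(k) = (k² + k) + 4 = (k + k²) + 4 = 4 + k + k²)
D = 0 (D = -1*0 = 0)
(D + 2*(5*(-2)))²*F(a) = (0 + 2*(5*(-2)))²*(4 - 6 + (-6)²) = (0 + 2*(-10))²*(4 - 6 + 36) = (0 - 20)²*34 = (-20)²*34 = 400*34 = 13600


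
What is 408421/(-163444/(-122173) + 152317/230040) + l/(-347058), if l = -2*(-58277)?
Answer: 1991856335833765037803/9753662954068929 ≈ 2.0422e+5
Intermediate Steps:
l = 116554
408421/(-163444/(-122173) + 152317/230040) + l/(-347058) = 408421/(-163444/(-122173) + 152317/230040) + 116554/(-347058) = 408421/(-163444*(-1/122173) + 152317*(1/230040)) + 116554*(-1/347058) = 408421/(163444/122173 + 152317/230040) - 58277/173529 = 408421/(56207682601/28104676920) - 58277/173529 = 408421*(28104676920/56207682601) - 58277/173529 = 11478540252343320/56207682601 - 58277/173529 = 1991856335833765037803/9753662954068929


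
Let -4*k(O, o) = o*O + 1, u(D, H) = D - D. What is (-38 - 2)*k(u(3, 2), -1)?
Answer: 10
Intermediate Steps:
u(D, H) = 0
k(O, o) = -¼ - O*o/4 (k(O, o) = -(o*O + 1)/4 = -(O*o + 1)/4 = -(1 + O*o)/4 = -¼ - O*o/4)
(-38 - 2)*k(u(3, 2), -1) = (-38 - 2)*(-¼ - ¼*0*(-1)) = -40*(-¼ + 0) = -40*(-¼) = 10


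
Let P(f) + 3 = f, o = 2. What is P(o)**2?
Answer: 1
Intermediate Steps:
P(f) = -3 + f
P(o)**2 = (-3 + 2)**2 = (-1)**2 = 1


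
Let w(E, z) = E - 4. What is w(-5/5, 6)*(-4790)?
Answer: 23950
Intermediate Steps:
w(E, z) = -4 + E
w(-5/5, 6)*(-4790) = (-4 - 5/5)*(-4790) = (-4 - 5*1/5)*(-4790) = (-4 - 1)*(-4790) = -5*(-4790) = 23950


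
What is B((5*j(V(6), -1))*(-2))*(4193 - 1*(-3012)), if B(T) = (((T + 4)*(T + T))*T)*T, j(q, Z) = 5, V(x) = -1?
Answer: 82857500000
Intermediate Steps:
B(T) = 2*T³*(4 + T) (B(T) = (((4 + T)*(2*T))*T)*T = ((2*T*(4 + T))*T)*T = (2*T²*(4 + T))*T = 2*T³*(4 + T))
B((5*j(V(6), -1))*(-2))*(4193 - 1*(-3012)) = (2*((5*5)*(-2))³*(4 + (5*5)*(-2)))*(4193 - 1*(-3012)) = (2*(25*(-2))³*(4 + 25*(-2)))*(4193 + 3012) = (2*(-50)³*(4 - 50))*7205 = (2*(-125000)*(-46))*7205 = 11500000*7205 = 82857500000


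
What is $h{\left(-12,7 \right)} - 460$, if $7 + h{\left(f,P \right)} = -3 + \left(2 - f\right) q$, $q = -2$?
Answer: $-498$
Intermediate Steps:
$h{\left(f,P \right)} = -14 + 2 f$ ($h{\left(f,P \right)} = -7 + \left(-3 + \left(2 - f\right) \left(-2\right)\right) = -7 + \left(-3 + \left(-4 + 2 f\right)\right) = -7 + \left(-7 + 2 f\right) = -14 + 2 f$)
$h{\left(-12,7 \right)} - 460 = \left(-14 + 2 \left(-12\right)\right) - 460 = \left(-14 - 24\right) - 460 = -38 - 460 = -498$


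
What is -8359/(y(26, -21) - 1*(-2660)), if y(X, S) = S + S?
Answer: -8359/2618 ≈ -3.1929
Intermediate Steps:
y(X, S) = 2*S
-8359/(y(26, -21) - 1*(-2660)) = -8359/(2*(-21) - 1*(-2660)) = -8359/(-42 + 2660) = -8359/2618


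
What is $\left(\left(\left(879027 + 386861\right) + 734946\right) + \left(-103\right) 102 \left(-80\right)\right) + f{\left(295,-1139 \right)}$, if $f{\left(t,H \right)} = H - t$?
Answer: $2839880$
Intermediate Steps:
$\left(\left(\left(879027 + 386861\right) + 734946\right) + \left(-103\right) 102 \left(-80\right)\right) + f{\left(295,-1139 \right)} = \left(\left(\left(879027 + 386861\right) + 734946\right) + \left(-103\right) 102 \left(-80\right)\right) - 1434 = \left(\left(1265888 + 734946\right) - -840480\right) - 1434 = \left(2000834 + 840480\right) - 1434 = 2841314 - 1434 = 2839880$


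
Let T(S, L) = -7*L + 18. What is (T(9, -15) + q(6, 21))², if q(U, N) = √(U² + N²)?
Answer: 15606 + 738*√53 ≈ 20979.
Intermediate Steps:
T(S, L) = 18 - 7*L
q(U, N) = √(N² + U²)
(T(9, -15) + q(6, 21))² = ((18 - 7*(-15)) + √(21² + 6²))² = ((18 + 105) + √(441 + 36))² = (123 + √477)² = (123 + 3*√53)²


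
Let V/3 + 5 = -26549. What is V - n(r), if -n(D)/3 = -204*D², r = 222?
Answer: -30241470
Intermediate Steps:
n(D) = 612*D² (n(D) = -(-612)*D² = 612*D²)
V = -79662 (V = -15 + 3*(-26549) = -15 - 79647 = -79662)
V - n(r) = -79662 - 612*222² = -79662 - 612*49284 = -79662 - 1*30161808 = -79662 - 30161808 = -30241470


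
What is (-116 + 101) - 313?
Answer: -328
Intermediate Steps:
(-116 + 101) - 313 = -15 - 313 = -328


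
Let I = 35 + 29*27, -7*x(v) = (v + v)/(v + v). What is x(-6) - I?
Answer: -5727/7 ≈ -818.14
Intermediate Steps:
x(v) = -⅐ (x(v) = -(v + v)/(7*(v + v)) = -2*v/(7*(2*v)) = -2*v*1/(2*v)/7 = -⅐*1 = -⅐)
I = 818 (I = 35 + 783 = 818)
x(-6) - I = -⅐ - 1*818 = -⅐ - 818 = -5727/7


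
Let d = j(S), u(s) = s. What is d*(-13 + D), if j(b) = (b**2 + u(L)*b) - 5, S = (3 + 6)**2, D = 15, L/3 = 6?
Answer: 16028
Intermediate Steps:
L = 18 (L = 3*6 = 18)
S = 81 (S = 9**2 = 81)
j(b) = -5 + b**2 + 18*b (j(b) = (b**2 + 18*b) - 5 = -5 + b**2 + 18*b)
d = 8014 (d = -5 + 81**2 + 18*81 = -5 + 6561 + 1458 = 8014)
d*(-13 + D) = 8014*(-13 + 15) = 8014*2 = 16028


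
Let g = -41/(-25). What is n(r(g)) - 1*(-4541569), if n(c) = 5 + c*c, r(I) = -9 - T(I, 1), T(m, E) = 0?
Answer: 4541655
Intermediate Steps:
g = 41/25 (g = -41*(-1/25) = 41/25 ≈ 1.6400)
r(I) = -9 (r(I) = -9 - 1*0 = -9 + 0 = -9)
n(c) = 5 + c²
n(r(g)) - 1*(-4541569) = (5 + (-9)²) - 1*(-4541569) = (5 + 81) + 4541569 = 86 + 4541569 = 4541655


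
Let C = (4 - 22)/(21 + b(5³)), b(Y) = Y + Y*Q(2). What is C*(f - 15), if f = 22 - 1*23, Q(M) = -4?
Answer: -48/59 ≈ -0.81356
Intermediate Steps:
b(Y) = -3*Y (b(Y) = Y + Y*(-4) = Y - 4*Y = -3*Y)
f = -1 (f = 22 - 23 = -1)
C = 3/59 (C = (4 - 22)/(21 - 3*5³) = -18/(21 - 3*125) = -18/(21 - 375) = -18/(-354) = -18*(-1/354) = 3/59 ≈ 0.050847)
C*(f - 15) = 3*(-1 - 15)/59 = (3/59)*(-16) = -48/59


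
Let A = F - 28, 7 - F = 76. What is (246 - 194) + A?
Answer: -45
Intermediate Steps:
F = -69 (F = 7 - 1*76 = 7 - 76 = -69)
A = -97 (A = -69 - 28 = -97)
(246 - 194) + A = (246 - 194) - 97 = 52 - 97 = -45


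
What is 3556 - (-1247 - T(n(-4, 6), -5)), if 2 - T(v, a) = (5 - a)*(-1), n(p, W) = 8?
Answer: 4815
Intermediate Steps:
T(v, a) = 7 - a (T(v, a) = 2 - (5 - a)*(-1) = 2 - (-5 + a) = 2 + (5 - a) = 7 - a)
3556 - (-1247 - T(n(-4, 6), -5)) = 3556 - (-1247 - (7 - 1*(-5))) = 3556 - (-1247 - (7 + 5)) = 3556 - (-1247 - 1*12) = 3556 - (-1247 - 12) = 3556 - 1*(-1259) = 3556 + 1259 = 4815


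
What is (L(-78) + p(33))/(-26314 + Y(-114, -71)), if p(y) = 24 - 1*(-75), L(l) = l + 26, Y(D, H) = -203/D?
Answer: -5358/2999593 ≈ -0.0017862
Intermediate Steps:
L(l) = 26 + l
p(y) = 99 (p(y) = 24 + 75 = 99)
(L(-78) + p(33))/(-26314 + Y(-114, -71)) = ((26 - 78) + 99)/(-26314 - 203/(-114)) = (-52 + 99)/(-26314 - 203*(-1/114)) = 47/(-26314 + 203/114) = 47/(-2999593/114) = 47*(-114/2999593) = -5358/2999593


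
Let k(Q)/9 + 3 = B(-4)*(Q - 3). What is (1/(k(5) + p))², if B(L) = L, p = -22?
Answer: 1/14641 ≈ 6.8301e-5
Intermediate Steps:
k(Q) = 81 - 36*Q (k(Q) = -27 + 9*(-4*(Q - 3)) = -27 + 9*(-4*(-3 + Q)) = -27 + 9*(12 - 4*Q) = -27 + (108 - 36*Q) = 81 - 36*Q)
(1/(k(5) + p))² = (1/((81 - 36*5) - 22))² = (1/((81 - 180) - 22))² = (1/(-99 - 22))² = (1/(-121))² = (-1/121)² = 1/14641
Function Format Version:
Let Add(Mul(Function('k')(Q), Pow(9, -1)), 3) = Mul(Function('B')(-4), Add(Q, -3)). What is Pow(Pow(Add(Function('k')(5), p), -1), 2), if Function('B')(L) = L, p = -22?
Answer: Rational(1, 14641) ≈ 6.8301e-5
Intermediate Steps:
Function('k')(Q) = Add(81, Mul(-36, Q)) (Function('k')(Q) = Add(-27, Mul(9, Mul(-4, Add(Q, -3)))) = Add(-27, Mul(9, Mul(-4, Add(-3, Q)))) = Add(-27, Mul(9, Add(12, Mul(-4, Q)))) = Add(-27, Add(108, Mul(-36, Q))) = Add(81, Mul(-36, Q)))
Pow(Pow(Add(Function('k')(5), p), -1), 2) = Pow(Pow(Add(Add(81, Mul(-36, 5)), -22), -1), 2) = Pow(Pow(Add(Add(81, -180), -22), -1), 2) = Pow(Pow(Add(-99, -22), -1), 2) = Pow(Pow(-121, -1), 2) = Pow(Rational(-1, 121), 2) = Rational(1, 14641)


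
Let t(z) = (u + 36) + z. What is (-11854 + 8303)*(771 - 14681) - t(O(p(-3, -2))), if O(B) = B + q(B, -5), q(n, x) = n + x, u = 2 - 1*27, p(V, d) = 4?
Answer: 49394396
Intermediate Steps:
u = -25 (u = 2 - 27 = -25)
O(B) = -5 + 2*B (O(B) = B + (B - 5) = B + (-5 + B) = -5 + 2*B)
t(z) = 11 + z (t(z) = (-25 + 36) + z = 11 + z)
(-11854 + 8303)*(771 - 14681) - t(O(p(-3, -2))) = (-11854 + 8303)*(771 - 14681) - (11 + (-5 + 2*4)) = -3551*(-13910) - (11 + (-5 + 8)) = 49394410 - (11 + 3) = 49394410 - 1*14 = 49394410 - 14 = 49394396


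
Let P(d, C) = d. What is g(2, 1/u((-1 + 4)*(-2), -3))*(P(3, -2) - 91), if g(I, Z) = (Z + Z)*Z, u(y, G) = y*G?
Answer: -44/81 ≈ -0.54321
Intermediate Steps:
u(y, G) = G*y
g(I, Z) = 2*Z**2 (g(I, Z) = (2*Z)*Z = 2*Z**2)
g(2, 1/u((-1 + 4)*(-2), -3))*(P(3, -2) - 91) = (2*(1/(-3*(-1 + 4)*(-2)))**2)*(3 - 91) = (2*(1/(-9*(-2)))**2)*(-88) = (2*(1/(-3*(-6)))**2)*(-88) = (2*(1/18)**2)*(-88) = (2*(1/324))*(-88) = (1/162)*(-88) = -44/81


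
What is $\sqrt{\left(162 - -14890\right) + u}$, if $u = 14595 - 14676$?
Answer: $\sqrt{14971} \approx 122.36$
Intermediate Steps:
$u = -81$ ($u = 14595 - 14676 = -81$)
$\sqrt{\left(162 - -14890\right) + u} = \sqrt{\left(162 - -14890\right) - 81} = \sqrt{\left(162 + 14890\right) - 81} = \sqrt{15052 - 81} = \sqrt{14971}$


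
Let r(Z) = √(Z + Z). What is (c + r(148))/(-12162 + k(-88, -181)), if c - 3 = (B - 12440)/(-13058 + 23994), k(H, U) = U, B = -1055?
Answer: -19313/134983048 - 2*√74/12343 ≈ -0.0015370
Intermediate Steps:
r(Z) = √2*√Z (r(Z) = √(2*Z) = √2*√Z)
c = 19313/10936 (c = 3 + (-1055 - 12440)/(-13058 + 23994) = 3 - 13495/10936 = 19313/10936 ≈ 1.7660)
(c + r(148))/(-12162 + k(-88, -181)) = (19313/10936 + √2*√148)/(-12162 - 181) = (19313/10936 + √2*(2*√37))/(-12343) = (19313/10936 + 2*√74)*(-1/12343) = -19313/134983048 - 2*√74/12343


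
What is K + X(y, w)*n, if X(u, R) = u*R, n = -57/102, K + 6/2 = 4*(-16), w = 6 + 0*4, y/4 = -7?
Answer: 457/17 ≈ 26.882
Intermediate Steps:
y = -28 (y = 4*(-7) = -28)
w = 6 (w = 6 + 0 = 6)
K = -67 (K = -3 + 4*(-16) = -3 - 64 = -67)
n = -19/34 (n = -57*1/102 = -19/34 ≈ -0.55882)
X(u, R) = R*u
K + X(y, w)*n = -67 + (6*(-28))*(-19/34) = -67 - 168*(-19/34) = -67 + 1596/17 = 457/17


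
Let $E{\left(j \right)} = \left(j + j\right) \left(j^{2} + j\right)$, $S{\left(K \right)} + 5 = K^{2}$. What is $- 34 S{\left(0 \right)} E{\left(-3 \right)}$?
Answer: $-6120$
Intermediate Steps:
$S{\left(K \right)} = -5 + K^{2}$
$E{\left(j \right)} = 2 j \left(j + j^{2}\right)$
$- 34 S{\left(0 \right)} E{\left(-3 \right)} = - 34 \left(-5 + 0^{2}\right) 2 \left(-3\right)^{2} \left(1 - 3\right) = - 34 \left(-5 + 0\right) 2 \cdot 9 \left(-2\right) = \left(-34\right) \left(-5\right) \left(-36\right) = 170 \left(-36\right) = -6120$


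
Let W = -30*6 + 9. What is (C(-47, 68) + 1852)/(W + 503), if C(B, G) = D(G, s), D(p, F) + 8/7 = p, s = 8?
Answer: 3358/581 ≈ 5.7797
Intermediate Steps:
D(p, F) = -8/7 + p
W = -171 (W = -180 + 9 = -171)
C(B, G) = -8/7 + G
(C(-47, 68) + 1852)/(W + 503) = ((-8/7 + 68) + 1852)/(-171 + 503) = (468/7 + 1852)/332 = (13432/7)*(1/332) = 3358/581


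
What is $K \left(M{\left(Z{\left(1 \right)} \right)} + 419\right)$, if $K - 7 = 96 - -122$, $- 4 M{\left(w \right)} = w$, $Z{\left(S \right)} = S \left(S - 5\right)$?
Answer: $94500$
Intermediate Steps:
$Z{\left(S \right)} = S \left(-5 + S\right)$
$M{\left(w \right)} = - \frac{w}{4}$
$K = 225$ ($K = 7 + \left(96 - -122\right) = 7 + \left(96 + 122\right) = 7 + 218 = 225$)
$K \left(M{\left(Z{\left(1 \right)} \right)} + 419\right) = 225 \left(- \frac{1 \left(-5 + 1\right)}{4} + 419\right) = 225 \left(- \frac{1 \left(-4\right)}{4} + 419\right) = 225 \left(\left(- \frac{1}{4}\right) \left(-4\right) + 419\right) = 225 \left(1 + 419\right) = 225 \cdot 420 = 94500$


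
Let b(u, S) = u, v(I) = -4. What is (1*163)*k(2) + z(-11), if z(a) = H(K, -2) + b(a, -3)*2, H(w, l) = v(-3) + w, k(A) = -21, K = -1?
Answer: -3450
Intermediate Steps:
H(w, l) = -4 + w
z(a) = -5 + 2*a (z(a) = (-4 - 1) + a*2 = -5 + 2*a)
(1*163)*k(2) + z(-11) = (1*163)*(-21) + (-5 + 2*(-11)) = 163*(-21) + (-5 - 22) = -3423 - 27 = -3450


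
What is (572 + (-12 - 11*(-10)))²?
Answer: 448900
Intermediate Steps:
(572 + (-12 - 11*(-10)))² = (572 + (-12 + 110))² = (572 + 98)² = 670² = 448900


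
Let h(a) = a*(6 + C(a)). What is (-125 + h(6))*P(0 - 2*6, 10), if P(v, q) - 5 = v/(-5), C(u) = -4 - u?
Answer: -5513/5 ≈ -1102.6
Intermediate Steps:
h(a) = a*(2 - a) (h(a) = a*(6 + (-4 - a)) = a*(2 - a))
P(v, q) = 5 - v/5 (P(v, q) = 5 + v/(-5) = 5 - v/5)
(-125 + h(6))*P(0 - 2*6, 10) = (-125 + 6*(2 - 1*6))*(5 - (0 - 2*6)/5) = (-125 + 6*(2 - 6))*(5 - (0 - 12)/5) = (-125 + 6*(-4))*(5 - ⅕*(-12)) = (-125 - 24)*(5 + 12/5) = -149*37/5 = -5513/5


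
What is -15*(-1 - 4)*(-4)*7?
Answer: -2100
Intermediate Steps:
-15*(-1 - 4)*(-4)*7 = -(-75)*(-4)*7 = -15*20*7 = -300*7 = -2100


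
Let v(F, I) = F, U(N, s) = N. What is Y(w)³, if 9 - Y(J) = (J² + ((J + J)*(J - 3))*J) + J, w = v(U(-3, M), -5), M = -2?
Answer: 1367631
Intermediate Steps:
w = -3
Y(J) = 9 - J - J² - 2*J²*(-3 + J) (Y(J) = 9 - ((J² + ((J + J)*(J - 3))*J) + J) = 9 - ((J² + ((2*J)*(-3 + J))*J) + J) = 9 - ((J² + (2*J*(-3 + J))*J) + J) = 9 - ((J² + 2*J²*(-3 + J)) + J) = 9 - (J + J² + 2*J²*(-3 + J)) = 9 + (-J - J² - 2*J²*(-3 + J)) = 9 - J - J² - 2*J²*(-3 + J))
Y(w)³ = (9 - 1*(-3) - 2*(-3)³ + 5*(-3)²)³ = (9 + 3 - 2*(-27) + 5*9)³ = (9 + 3 + 54 + 45)³ = 111³ = 1367631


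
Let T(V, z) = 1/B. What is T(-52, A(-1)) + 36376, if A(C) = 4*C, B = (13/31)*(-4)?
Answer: 1891521/52 ≈ 36375.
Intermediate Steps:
B = -52/31 (B = (13*(1/31))*(-4) = (13/31)*(-4) = -52/31 ≈ -1.6774)
T(V, z) = -31/52 (T(V, z) = 1/(-52/31) = -31/52)
T(-52, A(-1)) + 36376 = -31/52 + 36376 = 1891521/52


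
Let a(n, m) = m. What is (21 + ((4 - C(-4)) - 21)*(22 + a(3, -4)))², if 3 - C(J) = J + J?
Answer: 233289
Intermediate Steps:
C(J) = 3 - 2*J (C(J) = 3 - (J + J) = 3 - 2*J)
(21 + ((4 - C(-4)) - 21)*(22 + a(3, -4)))² = (21 + ((4 - (3 - 2*(-4))) - 21)*(22 - 4))² = (21 + ((4 - (3 + 8)) - 21)*18)² = (21 + ((4 - 1*11) - 21)*18)² = (21 + ((4 - 11) - 21)*18)² = (21 + (-7 - 21)*18)² = (21 - 28*18)² = (21 - 504)² = (-483)² = 233289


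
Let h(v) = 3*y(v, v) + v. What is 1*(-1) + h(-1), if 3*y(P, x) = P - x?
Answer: -2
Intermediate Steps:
y(P, x) = -x/3 + P/3 (y(P, x) = (P - x)/3 = -x/3 + P/3)
h(v) = v (h(v) = 3*(-v/3 + v/3) + v = 3*0 + v = 0 + v = v)
1*(-1) + h(-1) = 1*(-1) - 1 = -1 - 1 = -2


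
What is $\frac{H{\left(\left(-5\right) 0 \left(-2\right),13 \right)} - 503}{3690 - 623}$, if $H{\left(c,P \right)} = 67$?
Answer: $- \frac{436}{3067} \approx -0.14216$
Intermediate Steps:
$\frac{H{\left(\left(-5\right) 0 \left(-2\right),13 \right)} - 503}{3690 - 623} = \frac{67 - 503}{3690 - 623} = - \frac{436}{3067}$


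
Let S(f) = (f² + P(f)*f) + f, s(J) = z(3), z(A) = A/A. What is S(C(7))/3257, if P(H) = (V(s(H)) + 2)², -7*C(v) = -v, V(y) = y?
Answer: 11/3257 ≈ 0.0033773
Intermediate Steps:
z(A) = 1
s(J) = 1
C(v) = v/7 (C(v) = -(-1)*v/7 = v/7)
P(H) = 9 (P(H) = (1 + 2)² = 3² = 9)
S(f) = f² + 10*f (S(f) = (f² + 9*f) + f = f² + 10*f)
S(C(7))/3257 = (((⅐)*7)*(10 + (⅐)*7))/3257 = (1*(10 + 1))*(1/3257) = (1*11)*(1/3257) = 11*(1/3257) = 11/3257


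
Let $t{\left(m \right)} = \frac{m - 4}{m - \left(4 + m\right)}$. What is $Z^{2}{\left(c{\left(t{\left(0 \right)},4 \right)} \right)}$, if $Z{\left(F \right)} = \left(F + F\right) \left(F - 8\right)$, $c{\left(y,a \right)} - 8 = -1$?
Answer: $196$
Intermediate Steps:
$t{\left(m \right)} = 1 - \frac{m}{4}$ ($t{\left(m \right)} = \frac{-4 + m}{-4} = \left(-4 + m\right) \left(- \frac{1}{4}\right) = 1 - \frac{m}{4}$)
$c{\left(y,a \right)} = 7$ ($c{\left(y,a \right)} = 8 - 1 = 7$)
$Z{\left(F \right)} = 2 F \left(-8 + F\right)$
$Z^{2}{\left(c{\left(t{\left(0 \right)},4 \right)} \right)} = \left(2 \cdot 7 \left(-8 + 7\right)\right)^{2} = \left(2 \cdot 7 \left(-1\right)\right)^{2} = \left(-14\right)^{2} = 196$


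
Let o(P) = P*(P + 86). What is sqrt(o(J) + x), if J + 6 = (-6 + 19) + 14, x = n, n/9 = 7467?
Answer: 5*sqrt(2778) ≈ 263.53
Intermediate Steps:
n = 67203 (n = 9*7467 = 67203)
x = 67203
J = 21 (J = -6 + ((-6 + 19) + 14) = -6 + (13 + 14) = -6 + 27 = 21)
o(P) = P*(86 + P)
sqrt(o(J) + x) = sqrt(21*(86 + 21) + 67203) = sqrt(21*107 + 67203) = sqrt(2247 + 67203) = sqrt(69450) = 5*sqrt(2778)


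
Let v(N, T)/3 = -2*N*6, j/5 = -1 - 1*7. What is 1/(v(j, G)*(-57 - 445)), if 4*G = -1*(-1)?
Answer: -1/722880 ≈ -1.3834e-6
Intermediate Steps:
G = 1/4 (G = (-1*(-1))/4 = (1/4)*1 = 1/4 ≈ 0.25000)
j = -40 (j = 5*(-1 - 1*7) = 5*(-1 - 7) = 5*(-8) = -40)
v(N, T) = -36*N (v(N, T) = 3*(-2*N*6) = 3*(-12*N) = -36*N)
1/(v(j, G)*(-57 - 445)) = 1/((-36*(-40))*(-57 - 445)) = 1/(1440*(-502)) = 1/(-722880) = -1/722880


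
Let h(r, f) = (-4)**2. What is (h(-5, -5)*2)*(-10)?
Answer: -320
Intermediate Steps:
h(r, f) = 16
(h(-5, -5)*2)*(-10) = (16*2)*(-10) = 32*(-10) = -320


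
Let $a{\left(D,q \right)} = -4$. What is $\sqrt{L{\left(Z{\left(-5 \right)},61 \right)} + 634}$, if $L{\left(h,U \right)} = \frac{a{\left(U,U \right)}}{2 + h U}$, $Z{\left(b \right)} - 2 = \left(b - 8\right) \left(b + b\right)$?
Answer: $\frac{2 \sqrt{2570349533}}{4027} \approx 25.179$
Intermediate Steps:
$Z{\left(b \right)} = 2 + 2 b \left(-8 + b\right)$ ($Z{\left(b \right)} = 2 + \left(b - 8\right) \left(b + b\right) = 2 + \left(-8 + b\right) 2 b = 2 + 2 b \left(-8 + b\right)$)
$L{\left(h,U \right)} = - \frac{4}{2 + U h}$ ($L{\left(h,U \right)} = - \frac{4}{2 + h U} = - \frac{4}{2 + U h}$)
$\sqrt{L{\left(Z{\left(-5 \right)},61 \right)} + 634} = \sqrt{- \frac{4}{2 + 61 \left(2 - -80 + 2 \left(-5\right)^{2}\right)} + 634} = \sqrt{- \frac{4}{2 + 61 \left(2 + 80 + 2 \cdot 25\right)} + 634} = \sqrt{- \frac{4}{2 + 61 \left(2 + 80 + 50\right)} + 634} = \sqrt{- \frac{4}{2 + 61 \cdot 132} + 634} = \sqrt{- \frac{4}{2 + 8052} + 634} = \sqrt{- \frac{4}{8054} + 634} = \sqrt{\left(-4\right) \frac{1}{8054} + 634} = \sqrt{- \frac{2}{4027} + 634} = \sqrt{\frac{2553116}{4027}} = \frac{2 \sqrt{2570349533}}{4027}$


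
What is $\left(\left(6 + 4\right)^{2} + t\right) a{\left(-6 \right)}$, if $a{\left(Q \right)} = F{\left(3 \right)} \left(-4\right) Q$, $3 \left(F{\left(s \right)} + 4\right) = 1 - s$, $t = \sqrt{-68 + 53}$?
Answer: $-11200 - 112 i \sqrt{15} \approx -11200.0 - 433.77 i$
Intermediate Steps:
$t = i \sqrt{15}$ ($t = \sqrt{-15} = i \sqrt{15} \approx 3.873 i$)
$F{\left(s \right)} = - \frac{11}{3} - \frac{s}{3}$ ($F{\left(s \right)} = -4 + \frac{1 - s}{3} = -4 - \left(- \frac{1}{3} + \frac{s}{3}\right) = - \frac{11}{3} - \frac{s}{3}$)
$a{\left(Q \right)} = \frac{56 Q}{3}$ ($a{\left(Q \right)} = \left(- \frac{11}{3} - 1\right) \left(-4\right) Q = \left(- \frac{14}{3}\right) \left(-4\right) Q = \frac{56 Q}{3}$)
$\left(\left(6 + 4\right)^{2} + t\right) a{\left(-6 \right)} = \left(\left(6 + 4\right)^{2} + i \sqrt{15}\right) \frac{56}{3} \left(-6\right) = \left(10^{2} + i \sqrt{15}\right) \left(-112\right) = \left(100 + i \sqrt{15}\right) \left(-112\right) = -11200 - 112 i \sqrt{15}$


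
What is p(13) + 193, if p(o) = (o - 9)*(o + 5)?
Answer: 265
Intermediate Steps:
p(o) = (-9 + o)*(5 + o)
p(13) + 193 = (-45 + 13² - 4*13) + 193 = (-45 + 169 - 52) + 193 = 72 + 193 = 265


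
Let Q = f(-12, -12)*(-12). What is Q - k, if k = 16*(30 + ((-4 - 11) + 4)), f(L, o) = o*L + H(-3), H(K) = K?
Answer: -1996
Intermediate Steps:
f(L, o) = -3 + L*o (f(L, o) = o*L - 3 = L*o - 3 = -3 + L*o)
k = 304 (k = 16*(30 + (-15 + 4)) = 16*(30 - 11) = 16*19 = 304)
Q = -1692 (Q = (-3 - 12*(-12))*(-12) = (-3 + 144)*(-12) = 141*(-12) = -1692)
Q - k = -1692 - 1*304 = -1692 - 304 = -1996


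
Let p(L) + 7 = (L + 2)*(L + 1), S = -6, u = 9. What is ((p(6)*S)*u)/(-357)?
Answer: 126/17 ≈ 7.4118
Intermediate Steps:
p(L) = -7 + (1 + L)*(2 + L) (p(L) = -7 + (L + 2)*(L + 1) = -7 + (2 + L)*(1 + L) = -7 + (1 + L)*(2 + L))
((p(6)*S)*u)/(-357) = (((-5 + 6**2 + 3*6)*(-6))*9)/(-357) = (((-5 + 36 + 18)*(-6))*9)*(-1/357) = ((49*(-6))*9)*(-1/357) = -294*9*(-1/357) = -2646*(-1/357) = 126/17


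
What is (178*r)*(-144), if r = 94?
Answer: -2409408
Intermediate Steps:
(178*r)*(-144) = (178*94)*(-144) = 16732*(-144) = -2409408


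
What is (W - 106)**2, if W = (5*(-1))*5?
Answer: 17161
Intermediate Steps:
W = -25 (W = -5*5 = -25)
(W - 106)**2 = (-25 - 106)**2 = (-131)**2 = 17161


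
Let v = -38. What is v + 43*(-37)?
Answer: -1629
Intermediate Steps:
v + 43*(-37) = -38 + 43*(-37) = -38 - 1591 = -1629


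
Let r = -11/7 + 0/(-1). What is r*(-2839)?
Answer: 31229/7 ≈ 4461.3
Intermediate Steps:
r = -11/7 (r = -11*⅐ + 0*(-1) = -11/7 + 0 = -11/7 ≈ -1.5714)
r*(-2839) = -11/7*(-2839) = 31229/7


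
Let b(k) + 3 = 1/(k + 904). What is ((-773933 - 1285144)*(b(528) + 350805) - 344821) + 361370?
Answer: -1034374146568637/1432 ≈ -7.2233e+11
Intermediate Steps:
b(k) = -3 + 1/(904 + k) (b(k) = -3 + 1/(k + 904) = -3 + 1/(904 + k))
((-773933 - 1285144)*(b(528) + 350805) - 344821) + 361370 = ((-773933 - 1285144)*((-2711 - 3*528)/(904 + 528) + 350805) - 344821) + 361370 = (-2059077*((-2711 - 1584)/1432 + 350805) - 344821) + 361370 = (-2059077*((1/1432)*(-4295) + 350805) - 344821) + 361370 = (-2059077*(-4295/1432 + 350805) - 344821) + 361370 = (-2059077*502348465/1432 - 344821) + 361370 = (-1034374170266805/1432 - 344821) + 361370 = -1034374664050477/1432 + 361370 = -1034374146568637/1432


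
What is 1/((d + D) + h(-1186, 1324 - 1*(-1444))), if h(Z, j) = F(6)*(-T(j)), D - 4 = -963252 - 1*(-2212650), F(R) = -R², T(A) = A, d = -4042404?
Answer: -1/2693354 ≈ -3.7128e-7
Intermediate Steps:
D = 1249402 (D = 4 + (-963252 - 1*(-2212650)) = 4 + (-963252 + 2212650) = 4 + 1249398 = 1249402)
h(Z, j) = 36*j (h(Z, j) = (-1*6²)*(-j) = (-1*36)*(-j) = -(-36)*j = 36*j)
1/((d + D) + h(-1186, 1324 - 1*(-1444))) = 1/((-4042404 + 1249402) + 36*(1324 - 1*(-1444))) = 1/(-2793002 + 36*(1324 + 1444)) = 1/(-2793002 + 36*2768) = 1/(-2793002 + 99648) = 1/(-2693354) = -1/2693354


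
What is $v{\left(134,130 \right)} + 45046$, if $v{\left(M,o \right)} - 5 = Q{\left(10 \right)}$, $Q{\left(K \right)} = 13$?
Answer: $45064$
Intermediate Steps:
$v{\left(M,o \right)} = 18$ ($v{\left(M,o \right)} = 5 + 13 = 18$)
$v{\left(134,130 \right)} + 45046 = 18 + 45046 = 45064$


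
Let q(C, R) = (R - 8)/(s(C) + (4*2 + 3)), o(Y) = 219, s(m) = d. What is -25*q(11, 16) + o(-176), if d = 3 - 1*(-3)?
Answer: 3523/17 ≈ 207.24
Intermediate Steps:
d = 6 (d = 3 + 3 = 6)
s(m) = 6
q(C, R) = -8/17 + R/17 (q(C, R) = (R - 8)/(6 + (4*2 + 3)) = (-8 + R)/(6 + (8 + 3)) = (-8 + R)/(6 + 11) = (-8 + R)/17 = (-8 + R)*(1/17) = -8/17 + R/17)
-25*q(11, 16) + o(-176) = -25*(-8/17 + (1/17)*16) + 219 = -25*(-8/17 + 16/17) + 219 = -25*8/17 + 219 = -200/17 + 219 = 3523/17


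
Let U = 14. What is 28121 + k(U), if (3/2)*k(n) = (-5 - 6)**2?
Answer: 84605/3 ≈ 28202.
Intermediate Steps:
k(n) = 242/3 (k(n) = 2*(-5 - 6)**2/3 = (2/3)*(-11)**2 = (2/3)*121 = 242/3)
28121 + k(U) = 28121 + 242/3 = 84605/3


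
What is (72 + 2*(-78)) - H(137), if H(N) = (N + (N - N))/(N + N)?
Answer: -169/2 ≈ -84.500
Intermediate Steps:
H(N) = ½ (H(N) = (N + 0)/((2*N)) = N*(1/(2*N)) = ½)
(72 + 2*(-78)) - H(137) = (72 + 2*(-78)) - 1*½ = (72 - 156) - ½ = -84 - ½ = -169/2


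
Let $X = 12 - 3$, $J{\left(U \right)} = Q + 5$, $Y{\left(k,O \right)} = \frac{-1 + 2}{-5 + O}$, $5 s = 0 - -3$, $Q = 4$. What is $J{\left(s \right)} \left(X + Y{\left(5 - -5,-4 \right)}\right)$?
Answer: $80$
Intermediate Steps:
$s = \frac{3}{5}$ ($s = \frac{0 - -3}{5} = \frac{0 + 3}{5} = \frac{1}{5} \cdot 3 = \frac{3}{5} \approx 0.6$)
$Y{\left(k,O \right)} = \frac{1}{-5 + O}$ ($Y{\left(k,O \right)} = 1 \frac{1}{-5 + O} = \frac{1}{-5 + O}$)
$J{\left(U \right)} = 9$ ($J{\left(U \right)} = 4 + 5 = 9$)
$X = 9$
$J{\left(s \right)} \left(X + Y{\left(5 - -5,-4 \right)}\right) = 9 \left(9 + \frac{1}{-5 - 4}\right) = 9 \left(9 + \frac{1}{-9}\right) = 9 \left(9 - \frac{1}{9}\right) = 9 \cdot \frac{80}{9} = 80$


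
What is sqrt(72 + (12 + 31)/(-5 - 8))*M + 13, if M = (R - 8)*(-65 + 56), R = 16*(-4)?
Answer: 13 + 648*sqrt(11609)/13 ≈ 5383.7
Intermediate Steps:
R = -64
M = 648 (M = (-64 - 8)*(-65 + 56) = -72*(-9) = 648)
sqrt(72 + (12 + 31)/(-5 - 8))*M + 13 = sqrt(72 + (12 + 31)/(-5 - 8))*648 + 13 = sqrt(72 + 43/(-13))*648 + 13 = sqrt(72 + 43*(-1/13))*648 + 13 = sqrt(72 - 43/13)*648 + 13 = sqrt(893/13)*648 + 13 = (sqrt(11609)/13)*648 + 13 = 648*sqrt(11609)/13 + 13 = 13 + 648*sqrt(11609)/13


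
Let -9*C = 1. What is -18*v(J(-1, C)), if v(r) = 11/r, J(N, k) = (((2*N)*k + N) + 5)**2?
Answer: -8019/722 ≈ -11.107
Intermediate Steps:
C = -1/9 (C = -1/9*1 = -1/9 ≈ -0.11111)
J(N, k) = (5 + N + 2*N*k)**2 (J(N, k) = ((2*N*k + N) + 5)**2 = ((N + 2*N*k) + 5)**2 = (5 + N + 2*N*k)**2)
-18*v(J(-1, C)) = -198/((5 - 1 + 2*(-1)*(-1/9))**2) = -198/((5 - 1 + 2/9)**2) = -198/((38/9)**2) = -198/1444/81 = -198*81/1444 = -18*891/1444 = -8019/722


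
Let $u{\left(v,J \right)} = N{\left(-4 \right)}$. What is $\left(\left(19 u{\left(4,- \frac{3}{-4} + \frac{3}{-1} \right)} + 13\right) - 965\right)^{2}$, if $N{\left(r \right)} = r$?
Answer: $1056784$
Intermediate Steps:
$u{\left(v,J \right)} = -4$
$\left(\left(19 u{\left(4,- \frac{3}{-4} + \frac{3}{-1} \right)} + 13\right) - 965\right)^{2} = \left(\left(19 \left(-4\right) + 13\right) - 965\right)^{2} = \left(\left(-76 + 13\right) - 965\right)^{2} = \left(-63 - 965\right)^{2} = \left(-1028\right)^{2} = 1056784$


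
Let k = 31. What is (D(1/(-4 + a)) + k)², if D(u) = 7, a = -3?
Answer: 1444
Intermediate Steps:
(D(1/(-4 + a)) + k)² = (7 + 31)² = 38² = 1444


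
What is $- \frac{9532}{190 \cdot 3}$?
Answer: $- \frac{4766}{285} \approx -16.723$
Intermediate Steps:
$- \frac{9532}{190 \cdot 3} = - \frac{9532}{570} = \left(-9532\right) \frac{1}{570} = - \frac{4766}{285}$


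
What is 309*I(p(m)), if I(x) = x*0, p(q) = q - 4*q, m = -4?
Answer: 0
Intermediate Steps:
p(q) = -3*q
I(x) = 0
309*I(p(m)) = 309*0 = 0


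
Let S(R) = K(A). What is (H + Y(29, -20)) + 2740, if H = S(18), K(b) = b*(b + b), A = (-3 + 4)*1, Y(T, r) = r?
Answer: 2722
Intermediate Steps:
A = 1 (A = 1*1 = 1)
K(b) = 2*b² (K(b) = b*(2*b) = 2*b²)
S(R) = 2 (S(R) = 2*1² = 2*1 = 2)
H = 2
(H + Y(29, -20)) + 2740 = (2 - 20) + 2740 = -18 + 2740 = 2722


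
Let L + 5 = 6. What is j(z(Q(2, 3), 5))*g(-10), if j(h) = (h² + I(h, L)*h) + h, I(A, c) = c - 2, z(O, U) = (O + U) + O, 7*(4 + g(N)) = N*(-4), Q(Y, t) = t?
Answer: 1452/7 ≈ 207.43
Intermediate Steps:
L = 1 (L = -5 + 6 = 1)
g(N) = -4 - 4*N/7 (g(N) = -4 + (N*(-4))/7 = -4 + (-4*N)/7 = -4 - 4*N/7)
z(O, U) = U + 2*O
I(A, c) = -2 + c
j(h) = h² (j(h) = (h² + (-2 + 1)*h) + h = (h² - h) + h = h²)
j(z(Q(2, 3), 5))*g(-10) = (5 + 2*3)²*(-4 - 4/7*(-10)) = (5 + 6)²*(-4 + 40/7) = 11²*(12/7) = 121*(12/7) = 1452/7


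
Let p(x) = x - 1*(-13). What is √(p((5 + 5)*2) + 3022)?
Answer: √3055 ≈ 55.272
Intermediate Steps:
p(x) = 13 + x (p(x) = x + 13 = 13 + x)
√(p((5 + 5)*2) + 3022) = √((13 + (5 + 5)*2) + 3022) = √((13 + 10*2) + 3022) = √((13 + 20) + 3022) = √(33 + 3022) = √3055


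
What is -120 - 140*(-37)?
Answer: 5060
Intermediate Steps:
-120 - 140*(-37) = -120 + 5180 = 5060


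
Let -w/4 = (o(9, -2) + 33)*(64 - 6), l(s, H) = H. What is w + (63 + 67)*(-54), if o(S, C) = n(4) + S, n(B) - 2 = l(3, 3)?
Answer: -17924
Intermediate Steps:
n(B) = 5 (n(B) = 2 + 3 = 5)
o(S, C) = 5 + S
w = -10904 (w = -4*((5 + 9) + 33)*(64 - 6) = -4*(14 + 33)*58 = -188*58 = -4*2726 = -10904)
w + (63 + 67)*(-54) = -10904 + (63 + 67)*(-54) = -10904 + 130*(-54) = -10904 - 7020 = -17924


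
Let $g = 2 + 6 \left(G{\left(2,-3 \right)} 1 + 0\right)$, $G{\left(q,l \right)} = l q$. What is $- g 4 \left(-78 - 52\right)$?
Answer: $-17680$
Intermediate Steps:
$g = -34$ ($g = 2 + 6 \left(\left(-3\right) 2 \cdot 1 + 0\right) = 2 + 6 \left(\left(-6\right) 1 + 0\right) = 2 + 6 \left(-6 + 0\right) = 2 + 6 \left(-6\right) = 2 - 36 = -34$)
$- g 4 \left(-78 - 52\right) = \left(-1\right) \left(-34\right) 4 \left(-78 - 52\right) = 34 \cdot 4 \left(-130\right) = 136 \left(-130\right) = -17680$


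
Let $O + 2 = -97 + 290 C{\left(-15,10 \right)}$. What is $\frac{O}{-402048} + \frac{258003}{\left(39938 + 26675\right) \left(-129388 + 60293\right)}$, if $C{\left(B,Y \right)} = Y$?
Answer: $- \frac{12995682873379}{1850476270481280} \approx -0.0070229$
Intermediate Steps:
$O = 2801$ ($O = -2 + \left(-97 + 290 \cdot 10\right) = -2 + \left(-97 + 2900\right) = -2 + 2803 = 2801$)
$\frac{O}{-402048} + \frac{258003}{\left(39938 + 26675\right) \left(-129388 + 60293\right)} = \frac{2801}{-402048} + \frac{258003}{\left(39938 + 26675\right) \left(-129388 + 60293\right)} = 2801 \left(- \frac{1}{402048}\right) + \frac{258003}{66613 \left(-69095\right)} = - \frac{2801}{402048} + \frac{258003}{-4602625235} = - \frac{2801}{402048} + 258003 \left(- \frac{1}{4602625235}\right) = - \frac{2801}{402048} - \frac{258003}{4602625235} = - \frac{12995682873379}{1850476270481280}$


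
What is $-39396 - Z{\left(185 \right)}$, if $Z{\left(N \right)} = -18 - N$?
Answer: $-39193$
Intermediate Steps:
$-39396 - Z{\left(185 \right)} = -39396 - \left(-18 - 185\right) = -39396 - -203 = -39396 + 203 = -39193$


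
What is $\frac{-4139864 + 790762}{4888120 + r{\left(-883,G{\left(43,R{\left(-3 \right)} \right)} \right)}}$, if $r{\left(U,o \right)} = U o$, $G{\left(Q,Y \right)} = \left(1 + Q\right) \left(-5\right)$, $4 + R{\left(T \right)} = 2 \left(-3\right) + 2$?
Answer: $- \frac{1674551}{2541190} \approx -0.65896$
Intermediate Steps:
$R{\left(T \right)} = -8$ ($R{\left(T \right)} = -4 + \left(2 \left(-3\right) + 2\right) = -4 + \left(-6 + 2\right) = -4 - 4 = -8$)
$G{\left(Q,Y \right)} = -5 - 5 Q$
$\frac{-4139864 + 790762}{4888120 + r{\left(-883,G{\left(43,R{\left(-3 \right)} \right)} \right)}} = \frac{-4139864 + 790762}{4888120 - 883 \left(-5 - 215\right)} = - \frac{3349102}{4888120 - 883 \left(-5 - 215\right)} = - \frac{3349102}{4888120 - -194260} = - \frac{3349102}{4888120 + 194260} = - \frac{3349102}{5082380} = \left(-3349102\right) \frac{1}{5082380} = - \frac{1674551}{2541190}$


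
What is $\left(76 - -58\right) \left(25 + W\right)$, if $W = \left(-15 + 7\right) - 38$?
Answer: $-2814$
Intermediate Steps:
$W = -46$ ($W = -8 - 38 = -46$)
$\left(76 - -58\right) \left(25 + W\right) = \left(76 - -58\right) \left(25 - 46\right) = \left(76 + 58\right) \left(-21\right) = 134 \left(-21\right) = -2814$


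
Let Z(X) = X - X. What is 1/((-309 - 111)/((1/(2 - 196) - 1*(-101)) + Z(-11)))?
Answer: -933/3880 ≈ -0.24046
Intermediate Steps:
Z(X) = 0
1/((-309 - 111)/((1/(2 - 196) - 1*(-101)) + Z(-11))) = 1/((-309 - 111)/((1/(2 - 196) - 1*(-101)) + 0)) = 1/(-420/((1/(-194) + 101) + 0)) = 1/(-420/((-1/194 + 101) + 0)) = 1/(-420/(19593/194 + 0)) = 1/(-420/19593/194) = 1/(-420*194/19593) = 1/(-3880/933) = -933/3880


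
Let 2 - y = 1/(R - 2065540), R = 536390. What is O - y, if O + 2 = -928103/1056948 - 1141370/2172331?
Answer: -1355119708361467967/250785067934694300 ≈ -5.4035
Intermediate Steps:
O = -7814597468429/2296040905788 (O = -2 + (-928103/1056948 - 1141370/2172331) = -2 - 3222515656853/2296040905788 = -7814597468429/2296040905788 ≈ -3.4035)
y = 3058301/1529150 (y = 2 - 1/(536390 - 2065540) = 2 - 1/(-1529150) = 2 - 1*(-1/1529150) = 2 + 1/1529150 = 3058301/1529150 ≈ 2.0000)
O - y = -7814597468429/2296040905788 - 1*3058301/1529150 = -7814597468429/2296040905788 - 3058301/1529150 = -1355119708361467967/250785067934694300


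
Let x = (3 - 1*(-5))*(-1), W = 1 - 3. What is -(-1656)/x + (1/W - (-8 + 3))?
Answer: -405/2 ≈ -202.50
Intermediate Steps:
W = -2
x = -8 (x = (3 + 5)*(-1) = 8*(-1) = -8)
-(-1656)/x + (1/W - (-8 + 3)) = -(-1656)/(-8) + (1/(-2) - (-8 + 3)) = -(-1656)*(-1)/8 + (-½ - 1*(-5)) = -46*9/2 + (-½ + 5) = -207 + 9/2 = -405/2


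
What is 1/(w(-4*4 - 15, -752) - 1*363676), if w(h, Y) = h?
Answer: -1/363707 ≈ -2.7495e-6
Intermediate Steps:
1/(w(-4*4 - 15, -752) - 1*363676) = 1/((-4*4 - 15) - 1*363676) = 1/((-16 - 15) - 363676) = 1/(-31 - 363676) = 1/(-363707) = -1/363707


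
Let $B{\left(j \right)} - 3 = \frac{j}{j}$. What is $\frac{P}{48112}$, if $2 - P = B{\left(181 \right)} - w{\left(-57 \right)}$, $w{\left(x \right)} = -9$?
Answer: $- \frac{11}{48112} \approx -0.00022863$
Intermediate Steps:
$B{\left(j \right)} = 4$ ($B{\left(j \right)} = 3 + \frac{j}{j} = 3 + 1 = 4$)
$P = -11$ ($P = 2 - \left(4 - -9\right) = 2 - \left(4 + 9\right) = 2 - 13 = -11$)
$\frac{P}{48112} = - \frac{11}{48112}$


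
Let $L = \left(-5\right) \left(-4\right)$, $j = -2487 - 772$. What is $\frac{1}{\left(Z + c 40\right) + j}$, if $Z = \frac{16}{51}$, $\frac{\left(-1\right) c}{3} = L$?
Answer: $- \frac{51}{288593} \approx -0.00017672$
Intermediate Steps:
$j = -3259$ ($j = -2487 - 772 = -3259$)
$L = 20$
$c = -60$ ($c = \left(-3\right) 20 = -60$)
$Z = \frac{16}{51}$ ($Z = 16 \cdot \frac{1}{51} = \frac{16}{51} \approx 0.31373$)
$\frac{1}{\left(Z + c 40\right) + j} = \frac{1}{\left(\frac{16}{51} - 2400\right) - 3259} = \frac{1}{- \frac{122384}{51} - 3259} = \frac{1}{- \frac{288593}{51}} = - \frac{51}{288593}$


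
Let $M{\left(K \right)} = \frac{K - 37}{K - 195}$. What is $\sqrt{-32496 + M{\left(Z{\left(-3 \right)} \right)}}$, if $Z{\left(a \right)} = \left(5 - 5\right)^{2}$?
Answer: $\frac{i \sqrt{1235653185}}{195} \approx 180.27 i$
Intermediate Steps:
$Z{\left(a \right)} = 0$ ($Z{\left(a \right)} = 0^{2} = 0$)
$M{\left(K \right)} = \frac{-37 + K}{-195 + K}$
$\sqrt{-32496 + M{\left(Z{\left(-3 \right)} \right)}} = \sqrt{-32496 + \frac{-37 + 0}{-195 + 0}} = \sqrt{-32496 + \frac{1}{-195} \left(-37\right)} = \sqrt{-32496 - - \frac{37}{195}} = \sqrt{-32496 + \frac{37}{195}} = \sqrt{- \frac{6336683}{195}} = \frac{i \sqrt{1235653185}}{195}$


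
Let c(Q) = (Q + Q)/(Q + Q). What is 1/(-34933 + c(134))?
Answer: -1/34932 ≈ -2.8627e-5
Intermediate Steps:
c(Q) = 1 (c(Q) = (2*Q)/((2*Q)) = (2*Q)*(1/(2*Q)) = 1)
1/(-34933 + c(134)) = 1/(-34933 + 1) = 1/(-34932) = -1/34932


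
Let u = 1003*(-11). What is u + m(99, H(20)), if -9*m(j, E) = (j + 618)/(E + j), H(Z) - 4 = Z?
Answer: -4071416/369 ≈ -11034.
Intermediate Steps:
H(Z) = 4 + Z
m(j, E) = -(618 + j)/(9*(E + j)) (m(j, E) = -(j + 618)/(9*(E + j)) = -(618 + j)/(9*(E + j)))
u = -11033
u + m(99, H(20)) = -11033 + (-618 - 1*99)/(9*((4 + 20) + 99)) = -11033 + (-618 - 99)/(9*(24 + 99)) = -11033 + (1/9)*(-717)/123 = -11033 + (1/9)*(1/123)*(-717) = -11033 - 239/369 = -4071416/369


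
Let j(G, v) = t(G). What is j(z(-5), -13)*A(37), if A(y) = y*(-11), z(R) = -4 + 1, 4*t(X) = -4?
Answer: 407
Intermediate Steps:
t(X) = -1 (t(X) = (¼)*(-4) = -1)
z(R) = -3
j(G, v) = -1
A(y) = -11*y
j(z(-5), -13)*A(37) = -(-11)*37 = -1*(-407) = 407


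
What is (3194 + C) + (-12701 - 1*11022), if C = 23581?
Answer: 3052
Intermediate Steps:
(3194 + C) + (-12701 - 1*11022) = (3194 + 23581) + (-12701 - 1*11022) = 26775 + (-12701 - 11022) = 26775 - 23723 = 3052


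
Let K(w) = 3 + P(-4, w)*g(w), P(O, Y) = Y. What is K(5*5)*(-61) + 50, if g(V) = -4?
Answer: 5967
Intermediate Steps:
K(w) = 3 - 4*w (K(w) = 3 + w*(-4) = 3 - 4*w)
K(5*5)*(-61) + 50 = (3 - 20*5)*(-61) + 50 = (3 - 4*25)*(-61) + 50 = (3 - 100)*(-61) + 50 = -97*(-61) + 50 = 5917 + 50 = 5967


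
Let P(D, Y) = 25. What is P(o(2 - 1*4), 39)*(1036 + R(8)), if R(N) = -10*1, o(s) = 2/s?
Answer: 25650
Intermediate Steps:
R(N) = -10
P(o(2 - 1*4), 39)*(1036 + R(8)) = 25*(1036 - 10) = 25*1026 = 25650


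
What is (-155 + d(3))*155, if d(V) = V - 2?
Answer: -23870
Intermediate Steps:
d(V) = -2 + V
(-155 + d(3))*155 = (-155 + (-2 + 3))*155 = (-155 + 1)*155 = -154*155 = -23870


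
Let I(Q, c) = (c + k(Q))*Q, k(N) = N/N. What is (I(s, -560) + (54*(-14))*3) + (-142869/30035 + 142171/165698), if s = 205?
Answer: -581616103009667/4976739430 ≈ -1.1687e+5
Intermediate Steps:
k(N) = 1
I(Q, c) = Q*(1 + c) (I(Q, c) = (c + 1)*Q = (1 + c)*Q = Q*(1 + c))
(I(s, -560) + (54*(-14))*3) + (-142869/30035 + 142171/165698) = (205*(1 - 560) + (54*(-14))*3) + (-142869/30035 + 142171/165698) = (205*(-559) - 756*3) + (-142869*1/30035 + 142171*(1/165698)) = (-114595 - 2268) + (-142869/30035 + 142171/165698) = -116863 - 19403001577/4976739430 = -581616103009667/4976739430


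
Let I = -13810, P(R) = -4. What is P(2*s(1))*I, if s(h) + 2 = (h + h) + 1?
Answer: 55240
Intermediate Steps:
s(h) = -1 + 2*h (s(h) = -2 + ((h + h) + 1) = -2 + (2*h + 1) = -2 + (1 + 2*h) = -1 + 2*h)
P(2*s(1))*I = -4*(-13810) = 55240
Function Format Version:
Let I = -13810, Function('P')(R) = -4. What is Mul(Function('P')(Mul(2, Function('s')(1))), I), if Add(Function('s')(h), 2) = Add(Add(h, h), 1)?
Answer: 55240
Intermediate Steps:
Function('s')(h) = Add(-1, Mul(2, h)) (Function('s')(h) = Add(-2, Add(Add(h, h), 1)) = Add(-2, Add(Mul(2, h), 1)) = Add(-2, Add(1, Mul(2, h))) = Add(-1, Mul(2, h)))
Mul(Function('P')(Mul(2, Function('s')(1))), I) = Mul(-4, -13810) = 55240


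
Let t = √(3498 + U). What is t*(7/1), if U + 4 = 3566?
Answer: 14*√1765 ≈ 588.17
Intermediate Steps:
U = 3562 (U = -4 + 3566 = 3562)
t = 2*√1765 (t = √(3498 + 3562) = √7060 = 2*√1765 ≈ 84.024)
t*(7/1) = (2*√1765)*(7/1) = (2*√1765)*(7*1) = (2*√1765)*7 = 14*√1765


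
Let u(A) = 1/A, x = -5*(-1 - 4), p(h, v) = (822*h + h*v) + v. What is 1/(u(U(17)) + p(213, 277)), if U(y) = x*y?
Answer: 425/99604701 ≈ 4.2669e-6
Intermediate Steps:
p(h, v) = v + 822*h + h*v
x = 25 (x = -5*(-5) = 25)
U(y) = 25*y
1/(u(U(17)) + p(213, 277)) = 1/(1/(25*17) + (277 + 822*213 + 213*277)) = 1/(1/425 + (277 + 175086 + 59001)) = 1/(1/425 + 234364) = 1/(99604701/425) = 425/99604701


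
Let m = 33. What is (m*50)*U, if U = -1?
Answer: -1650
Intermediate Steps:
(m*50)*U = (33*50)*(-1) = 1650*(-1) = -1650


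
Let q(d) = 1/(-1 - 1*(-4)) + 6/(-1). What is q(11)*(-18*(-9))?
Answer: -918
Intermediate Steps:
q(d) = -17/3 (q(d) = 1/(-1 + 4) + 6*(-1) = 1/3 - 6 = 1*(⅓) - 6 = ⅓ - 6 = -17/3)
q(11)*(-18*(-9)) = -(-102)*(-9) = -17/3*162 = -918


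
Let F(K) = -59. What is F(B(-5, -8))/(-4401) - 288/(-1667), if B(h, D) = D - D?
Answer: 1365841/7336467 ≈ 0.18617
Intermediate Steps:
B(h, D) = 0
F(B(-5, -8))/(-4401) - 288/(-1667) = -59/(-4401) - 288/(-1667) = -59*(-1/4401) - 288*(-1/1667) = 59/4401 + 288/1667 = 1365841/7336467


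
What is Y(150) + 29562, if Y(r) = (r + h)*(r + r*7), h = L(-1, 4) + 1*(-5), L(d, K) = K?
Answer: 208362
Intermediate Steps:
h = -1 (h = 4 + 1*(-5) = 4 - 5 = -1)
Y(r) = 8*r*(-1 + r) (Y(r) = (r - 1)*(r + r*7) = (-1 + r)*(r + 7*r) = (-1 + r)*(8*r) = 8*r*(-1 + r))
Y(150) + 29562 = 8*150*(-1 + 150) + 29562 = 8*150*149 + 29562 = 178800 + 29562 = 208362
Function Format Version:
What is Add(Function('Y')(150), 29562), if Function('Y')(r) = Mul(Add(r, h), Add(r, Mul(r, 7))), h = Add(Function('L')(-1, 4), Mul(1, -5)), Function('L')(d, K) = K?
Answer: 208362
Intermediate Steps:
h = -1 (h = Add(4, Mul(1, -5)) = Add(4, -5) = -1)
Function('Y')(r) = Mul(8, r, Add(-1, r)) (Function('Y')(r) = Mul(Add(r, -1), Add(r, Mul(r, 7))) = Mul(Add(-1, r), Add(r, Mul(7, r))) = Mul(Add(-1, r), Mul(8, r)) = Mul(8, r, Add(-1, r)))
Add(Function('Y')(150), 29562) = Add(Mul(8, 150, Add(-1, 150)), 29562) = Add(Mul(8, 150, 149), 29562) = Add(178800, 29562) = 208362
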